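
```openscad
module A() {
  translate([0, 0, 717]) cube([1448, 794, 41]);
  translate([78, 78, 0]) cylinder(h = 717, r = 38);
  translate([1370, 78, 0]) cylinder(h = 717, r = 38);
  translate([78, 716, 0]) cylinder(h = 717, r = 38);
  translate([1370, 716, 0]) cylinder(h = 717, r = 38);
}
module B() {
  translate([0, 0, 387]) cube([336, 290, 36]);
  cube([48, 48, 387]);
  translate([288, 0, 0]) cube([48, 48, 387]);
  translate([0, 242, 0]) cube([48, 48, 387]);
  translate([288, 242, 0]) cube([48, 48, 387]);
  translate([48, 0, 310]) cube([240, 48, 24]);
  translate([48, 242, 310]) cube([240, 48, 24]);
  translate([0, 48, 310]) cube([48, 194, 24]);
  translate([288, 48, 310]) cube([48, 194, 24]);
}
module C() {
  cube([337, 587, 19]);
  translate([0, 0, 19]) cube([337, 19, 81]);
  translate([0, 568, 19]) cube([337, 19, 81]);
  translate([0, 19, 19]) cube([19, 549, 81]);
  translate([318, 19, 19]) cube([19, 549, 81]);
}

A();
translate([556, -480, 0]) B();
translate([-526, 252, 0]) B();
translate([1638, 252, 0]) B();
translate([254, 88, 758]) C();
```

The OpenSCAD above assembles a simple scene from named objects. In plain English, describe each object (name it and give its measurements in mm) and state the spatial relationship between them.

A is a table with a 1448×794 mm rectangular top, 41 mm thick, top surface at z = 758 mm, supported by four round legs of 76 mm diameter, each leg's bounding box inset 40 mm from the nearest pair of top edges, running from the floor.

B is a four-legged stool. The seat is 336×290 mm, 36 mm thick, top at z = 423 mm. It stands on four square legs, each 48×48 mm in cross-section, from z = 0 to the seat underside, each flush with a corner of the seat. Four stretchers, 48 mm wide and 24 mm tall, connect adjacent legs with their undersides at z = 310 mm, each running between the inner faces of the legs it joins and aligned with the legs' outer faces on the other axis.

C is an open-topped rectangular box: outside dimensions 337×587×100 mm, with a uniform wall and base thickness of 19 mm. The base is a full 337×587 slab on the floor; four walls sit on top of the base. The front and back walls (the −y and +y sides) span the full width; the two side walls fit between them.

Three stools sit around the table at the −y, −x, +x sides. The open box is on top of the table.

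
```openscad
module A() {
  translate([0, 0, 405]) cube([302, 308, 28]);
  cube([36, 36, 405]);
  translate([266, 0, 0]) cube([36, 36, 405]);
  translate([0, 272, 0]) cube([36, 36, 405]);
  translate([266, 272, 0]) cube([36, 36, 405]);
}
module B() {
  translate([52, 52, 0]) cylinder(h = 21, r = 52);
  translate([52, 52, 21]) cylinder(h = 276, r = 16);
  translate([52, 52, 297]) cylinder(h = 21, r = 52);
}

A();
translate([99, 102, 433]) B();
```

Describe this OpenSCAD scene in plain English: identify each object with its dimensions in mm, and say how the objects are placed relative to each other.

A is a simple wooden stool: a rectangular seat 302 mm (x) by 308 mm (y), 28 mm thick, top face at z = 433 mm, on four square legs, each 36×36 mm in cross-section. The legs rest on z = 0, each flush with a corner of the seat.

B is a spool: two coaxial disc flanges of radius 52 mm and thickness 21 mm, joined by a core cylinder of radius 16 mm and height 276 mm. The lower flange rests on z = 0 and the three cylinders share a vertical axis.

The spool is on top of the stool, centred.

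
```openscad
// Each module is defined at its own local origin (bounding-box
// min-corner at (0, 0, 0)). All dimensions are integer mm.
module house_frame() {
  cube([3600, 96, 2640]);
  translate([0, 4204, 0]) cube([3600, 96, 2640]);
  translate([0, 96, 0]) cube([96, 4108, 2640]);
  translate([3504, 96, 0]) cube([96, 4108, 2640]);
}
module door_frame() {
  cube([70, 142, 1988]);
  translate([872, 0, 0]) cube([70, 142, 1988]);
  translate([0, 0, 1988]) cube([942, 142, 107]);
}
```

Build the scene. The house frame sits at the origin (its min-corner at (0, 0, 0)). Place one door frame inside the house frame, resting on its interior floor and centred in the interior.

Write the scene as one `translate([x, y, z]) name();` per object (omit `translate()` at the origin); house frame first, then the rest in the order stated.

house_frame();
translate([1329, 2079, 0]) door_frame();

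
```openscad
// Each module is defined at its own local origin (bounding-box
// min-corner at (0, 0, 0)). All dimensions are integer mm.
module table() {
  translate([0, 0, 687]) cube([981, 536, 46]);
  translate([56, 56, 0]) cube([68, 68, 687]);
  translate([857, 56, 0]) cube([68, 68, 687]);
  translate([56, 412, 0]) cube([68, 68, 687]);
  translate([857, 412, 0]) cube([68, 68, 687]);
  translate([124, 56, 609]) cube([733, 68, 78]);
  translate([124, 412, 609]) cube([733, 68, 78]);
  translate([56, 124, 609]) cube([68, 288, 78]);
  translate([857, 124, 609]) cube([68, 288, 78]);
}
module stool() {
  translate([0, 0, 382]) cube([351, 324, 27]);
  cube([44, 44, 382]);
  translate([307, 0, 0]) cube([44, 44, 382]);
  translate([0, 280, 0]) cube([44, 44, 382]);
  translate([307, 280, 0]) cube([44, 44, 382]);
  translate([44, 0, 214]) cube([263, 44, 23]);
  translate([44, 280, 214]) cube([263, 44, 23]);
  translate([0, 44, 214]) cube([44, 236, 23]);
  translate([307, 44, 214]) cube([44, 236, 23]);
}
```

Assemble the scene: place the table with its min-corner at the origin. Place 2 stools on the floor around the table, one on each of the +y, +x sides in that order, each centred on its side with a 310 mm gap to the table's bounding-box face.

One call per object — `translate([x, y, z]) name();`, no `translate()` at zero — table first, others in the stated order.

table();
translate([315, 846, 0]) stool();
translate([1291, 106, 0]) stool();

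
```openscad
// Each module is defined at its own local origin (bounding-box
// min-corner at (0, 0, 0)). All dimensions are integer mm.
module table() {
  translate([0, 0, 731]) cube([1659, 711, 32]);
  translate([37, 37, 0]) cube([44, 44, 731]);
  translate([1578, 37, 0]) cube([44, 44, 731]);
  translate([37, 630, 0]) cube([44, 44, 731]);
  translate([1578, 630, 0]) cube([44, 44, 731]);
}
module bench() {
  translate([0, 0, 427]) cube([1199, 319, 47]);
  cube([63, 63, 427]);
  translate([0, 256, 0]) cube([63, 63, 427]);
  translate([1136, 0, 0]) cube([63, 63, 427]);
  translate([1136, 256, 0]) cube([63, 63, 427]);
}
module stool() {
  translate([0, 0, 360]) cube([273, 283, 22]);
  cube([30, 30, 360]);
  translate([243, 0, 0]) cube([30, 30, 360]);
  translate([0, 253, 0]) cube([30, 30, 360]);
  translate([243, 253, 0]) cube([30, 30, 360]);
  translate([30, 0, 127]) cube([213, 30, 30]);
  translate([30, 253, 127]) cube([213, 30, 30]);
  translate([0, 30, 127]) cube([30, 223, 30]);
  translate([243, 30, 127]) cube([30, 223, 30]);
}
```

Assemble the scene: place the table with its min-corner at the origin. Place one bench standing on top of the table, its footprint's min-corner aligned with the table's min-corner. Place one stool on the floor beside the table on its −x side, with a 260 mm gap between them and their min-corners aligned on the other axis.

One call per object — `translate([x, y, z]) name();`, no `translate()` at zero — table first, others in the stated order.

table();
translate([0, 0, 763]) bench();
translate([-533, 0, 0]) stool();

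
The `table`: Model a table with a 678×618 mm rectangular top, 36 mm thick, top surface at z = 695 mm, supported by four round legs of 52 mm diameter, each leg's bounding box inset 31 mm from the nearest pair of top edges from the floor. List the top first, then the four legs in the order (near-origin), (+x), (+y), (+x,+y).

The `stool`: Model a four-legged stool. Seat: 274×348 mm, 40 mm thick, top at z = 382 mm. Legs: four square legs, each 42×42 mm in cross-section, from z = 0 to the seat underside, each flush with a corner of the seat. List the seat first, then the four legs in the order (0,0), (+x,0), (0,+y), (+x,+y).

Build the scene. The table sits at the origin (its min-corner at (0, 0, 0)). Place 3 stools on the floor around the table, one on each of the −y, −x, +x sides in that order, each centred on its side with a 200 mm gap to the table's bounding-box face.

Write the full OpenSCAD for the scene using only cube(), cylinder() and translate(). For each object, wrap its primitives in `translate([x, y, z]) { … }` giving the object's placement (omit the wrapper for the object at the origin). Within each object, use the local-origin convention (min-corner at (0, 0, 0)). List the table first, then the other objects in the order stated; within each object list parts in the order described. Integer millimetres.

translate([0, 0, 659]) cube([678, 618, 36]);
translate([57, 57, 0]) cylinder(h = 659, r = 26);
translate([621, 57, 0]) cylinder(h = 659, r = 26);
translate([57, 561, 0]) cylinder(h = 659, r = 26);
translate([621, 561, 0]) cylinder(h = 659, r = 26);
translate([202, -548, 0]) {
  translate([0, 0, 342]) cube([274, 348, 40]);
  cube([42, 42, 342]);
  translate([232, 0, 0]) cube([42, 42, 342]);
  translate([0, 306, 0]) cube([42, 42, 342]);
  translate([232, 306, 0]) cube([42, 42, 342]);
}
translate([-474, 135, 0]) {
  translate([0, 0, 342]) cube([274, 348, 40]);
  cube([42, 42, 342]);
  translate([232, 0, 0]) cube([42, 42, 342]);
  translate([0, 306, 0]) cube([42, 42, 342]);
  translate([232, 306, 0]) cube([42, 42, 342]);
}
translate([878, 135, 0]) {
  translate([0, 0, 342]) cube([274, 348, 40]);
  cube([42, 42, 342]);
  translate([232, 0, 0]) cube([42, 42, 342]);
  translate([0, 306, 0]) cube([42, 42, 342]);
  translate([232, 306, 0]) cube([42, 42, 342]);
}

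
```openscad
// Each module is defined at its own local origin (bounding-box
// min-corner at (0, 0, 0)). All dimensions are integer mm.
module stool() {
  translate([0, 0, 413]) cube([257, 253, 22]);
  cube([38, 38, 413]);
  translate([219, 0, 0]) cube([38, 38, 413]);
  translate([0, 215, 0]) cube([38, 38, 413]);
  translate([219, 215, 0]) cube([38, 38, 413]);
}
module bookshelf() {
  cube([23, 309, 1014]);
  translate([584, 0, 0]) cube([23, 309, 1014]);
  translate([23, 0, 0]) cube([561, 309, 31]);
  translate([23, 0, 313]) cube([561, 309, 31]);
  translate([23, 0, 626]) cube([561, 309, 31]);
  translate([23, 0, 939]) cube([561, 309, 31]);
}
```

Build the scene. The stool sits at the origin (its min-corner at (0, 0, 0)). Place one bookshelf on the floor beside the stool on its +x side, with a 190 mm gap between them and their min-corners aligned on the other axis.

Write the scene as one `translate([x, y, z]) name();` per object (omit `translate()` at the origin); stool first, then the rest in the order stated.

stool();
translate([447, 0, 0]) bookshelf();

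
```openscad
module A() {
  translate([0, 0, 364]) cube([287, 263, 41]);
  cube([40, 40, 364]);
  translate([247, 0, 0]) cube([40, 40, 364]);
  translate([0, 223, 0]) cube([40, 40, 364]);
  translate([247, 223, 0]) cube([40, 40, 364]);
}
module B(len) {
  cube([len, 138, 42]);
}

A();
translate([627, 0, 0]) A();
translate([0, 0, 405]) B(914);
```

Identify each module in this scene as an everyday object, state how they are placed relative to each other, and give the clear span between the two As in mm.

A is a stool. B is a beam. A beam spans the tops of two stools. The clear span between the two stools is 340 mm.

Second stool starts at x = 627; first ends at x = 287; clear span = 627 − 287 = 340 mm.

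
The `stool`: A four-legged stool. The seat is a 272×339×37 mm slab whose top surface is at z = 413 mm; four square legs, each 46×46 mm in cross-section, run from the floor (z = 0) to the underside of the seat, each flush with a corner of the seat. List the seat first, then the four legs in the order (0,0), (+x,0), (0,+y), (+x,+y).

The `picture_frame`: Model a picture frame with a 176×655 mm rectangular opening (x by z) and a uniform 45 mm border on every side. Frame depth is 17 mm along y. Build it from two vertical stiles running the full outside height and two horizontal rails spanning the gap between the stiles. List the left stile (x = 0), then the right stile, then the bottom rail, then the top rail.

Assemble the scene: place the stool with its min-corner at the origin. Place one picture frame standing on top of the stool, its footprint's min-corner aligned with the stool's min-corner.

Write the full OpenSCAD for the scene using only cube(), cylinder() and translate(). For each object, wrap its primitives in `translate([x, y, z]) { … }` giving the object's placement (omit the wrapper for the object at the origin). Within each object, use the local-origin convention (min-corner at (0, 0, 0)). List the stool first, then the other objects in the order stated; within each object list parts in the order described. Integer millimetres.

translate([0, 0, 376]) cube([272, 339, 37]);
cube([46, 46, 376]);
translate([226, 0, 0]) cube([46, 46, 376]);
translate([0, 293, 0]) cube([46, 46, 376]);
translate([226, 293, 0]) cube([46, 46, 376]);
translate([0, 0, 413]) {
  cube([45, 17, 745]);
  translate([221, 0, 0]) cube([45, 17, 745]);
  translate([45, 0, 0]) cube([176, 17, 45]);
  translate([45, 0, 700]) cube([176, 17, 45]);
}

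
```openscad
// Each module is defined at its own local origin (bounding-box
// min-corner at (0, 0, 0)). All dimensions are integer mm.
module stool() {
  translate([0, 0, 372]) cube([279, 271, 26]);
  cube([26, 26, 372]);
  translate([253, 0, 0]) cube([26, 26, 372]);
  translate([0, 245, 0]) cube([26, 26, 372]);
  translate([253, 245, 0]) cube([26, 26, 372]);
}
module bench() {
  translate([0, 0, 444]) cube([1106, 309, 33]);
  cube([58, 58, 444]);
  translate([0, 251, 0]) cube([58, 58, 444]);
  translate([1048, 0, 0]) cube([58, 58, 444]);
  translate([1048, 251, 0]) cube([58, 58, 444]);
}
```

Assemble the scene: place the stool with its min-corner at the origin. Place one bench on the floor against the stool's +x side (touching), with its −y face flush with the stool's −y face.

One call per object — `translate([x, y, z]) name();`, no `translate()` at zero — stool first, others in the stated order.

stool();
translate([279, 0, 0]) bench();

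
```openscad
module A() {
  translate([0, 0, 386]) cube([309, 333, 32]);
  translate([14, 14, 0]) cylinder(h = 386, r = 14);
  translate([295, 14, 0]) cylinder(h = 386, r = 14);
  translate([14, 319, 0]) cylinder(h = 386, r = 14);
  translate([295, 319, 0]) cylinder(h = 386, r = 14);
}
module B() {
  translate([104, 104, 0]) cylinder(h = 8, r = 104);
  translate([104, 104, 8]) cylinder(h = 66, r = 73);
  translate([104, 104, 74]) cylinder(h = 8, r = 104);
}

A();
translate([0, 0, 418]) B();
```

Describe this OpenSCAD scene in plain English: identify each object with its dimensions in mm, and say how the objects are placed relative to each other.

A is a four-legged stool. The seat is 309×333 mm, 32 mm thick, top at z = 418 mm. It stands on four round legs, each 28 mm in diameter, from z = 0 to the seat underside, each leg's axis is inset half a diameter from the nearest pair of seat edges (so the leg's bounding box is flush with the corner).

B is a spool: two coaxial disc flanges of radius 104 mm and thickness 8 mm, joined by a core cylinder of radius 73 mm and height 66 mm. The lower flange rests on z = 0 and the three cylinders share a vertical axis.

The spool is on top of the stool.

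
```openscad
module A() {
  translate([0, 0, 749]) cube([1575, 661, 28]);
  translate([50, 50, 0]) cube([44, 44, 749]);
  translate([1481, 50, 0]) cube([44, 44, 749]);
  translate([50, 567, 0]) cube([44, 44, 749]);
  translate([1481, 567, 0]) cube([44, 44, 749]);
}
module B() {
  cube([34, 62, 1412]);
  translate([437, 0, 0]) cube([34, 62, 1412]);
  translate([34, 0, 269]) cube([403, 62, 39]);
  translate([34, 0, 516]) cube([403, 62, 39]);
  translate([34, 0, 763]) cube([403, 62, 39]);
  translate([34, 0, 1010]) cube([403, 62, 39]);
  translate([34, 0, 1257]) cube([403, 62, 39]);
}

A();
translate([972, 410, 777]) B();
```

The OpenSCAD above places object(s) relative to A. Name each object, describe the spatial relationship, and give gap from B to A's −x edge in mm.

The ladder's min-x is at 972; the table's min-x is 0; gap = 972 mm.

A is a table. B is a ladder. The ladder is on top of the table. The gap from the ladder to the table's −x edge is 972 mm.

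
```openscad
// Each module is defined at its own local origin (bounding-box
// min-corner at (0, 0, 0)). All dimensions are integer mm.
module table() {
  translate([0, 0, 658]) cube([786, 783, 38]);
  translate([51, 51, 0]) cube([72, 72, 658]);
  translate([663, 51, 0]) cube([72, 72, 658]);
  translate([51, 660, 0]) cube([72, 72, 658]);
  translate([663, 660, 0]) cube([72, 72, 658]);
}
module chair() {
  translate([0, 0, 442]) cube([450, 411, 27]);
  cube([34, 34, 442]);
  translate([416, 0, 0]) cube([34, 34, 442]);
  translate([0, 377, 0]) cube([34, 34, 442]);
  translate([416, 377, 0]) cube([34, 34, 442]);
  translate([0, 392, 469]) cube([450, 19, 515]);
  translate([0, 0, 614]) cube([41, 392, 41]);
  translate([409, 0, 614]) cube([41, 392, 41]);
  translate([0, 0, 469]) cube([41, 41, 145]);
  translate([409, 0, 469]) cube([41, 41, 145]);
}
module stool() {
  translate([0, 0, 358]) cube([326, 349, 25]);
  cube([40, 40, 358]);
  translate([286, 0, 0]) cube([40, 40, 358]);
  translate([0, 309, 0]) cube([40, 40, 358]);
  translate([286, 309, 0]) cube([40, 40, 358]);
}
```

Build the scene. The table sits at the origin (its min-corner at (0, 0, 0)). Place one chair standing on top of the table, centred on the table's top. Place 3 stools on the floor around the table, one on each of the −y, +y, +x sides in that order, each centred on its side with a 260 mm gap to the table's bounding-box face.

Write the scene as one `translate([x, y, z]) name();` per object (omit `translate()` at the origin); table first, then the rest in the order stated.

table();
translate([168, 186, 696]) chair();
translate([230, -609, 0]) stool();
translate([230, 1043, 0]) stool();
translate([1046, 217, 0]) stool();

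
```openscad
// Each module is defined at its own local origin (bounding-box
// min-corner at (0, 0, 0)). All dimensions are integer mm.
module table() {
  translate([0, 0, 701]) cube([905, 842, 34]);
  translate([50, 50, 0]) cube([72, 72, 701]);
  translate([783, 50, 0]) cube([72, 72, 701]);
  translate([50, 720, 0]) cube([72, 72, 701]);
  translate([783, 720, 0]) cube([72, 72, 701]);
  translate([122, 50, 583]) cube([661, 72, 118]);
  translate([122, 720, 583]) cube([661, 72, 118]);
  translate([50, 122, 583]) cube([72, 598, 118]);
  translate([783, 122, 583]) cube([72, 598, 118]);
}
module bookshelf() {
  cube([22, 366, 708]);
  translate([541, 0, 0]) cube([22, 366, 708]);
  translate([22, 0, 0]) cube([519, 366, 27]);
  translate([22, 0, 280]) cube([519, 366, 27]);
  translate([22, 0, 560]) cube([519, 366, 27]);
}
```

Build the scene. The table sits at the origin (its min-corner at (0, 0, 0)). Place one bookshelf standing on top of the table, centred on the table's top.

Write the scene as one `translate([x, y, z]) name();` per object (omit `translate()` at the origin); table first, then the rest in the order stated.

table();
translate([171, 238, 735]) bookshelf();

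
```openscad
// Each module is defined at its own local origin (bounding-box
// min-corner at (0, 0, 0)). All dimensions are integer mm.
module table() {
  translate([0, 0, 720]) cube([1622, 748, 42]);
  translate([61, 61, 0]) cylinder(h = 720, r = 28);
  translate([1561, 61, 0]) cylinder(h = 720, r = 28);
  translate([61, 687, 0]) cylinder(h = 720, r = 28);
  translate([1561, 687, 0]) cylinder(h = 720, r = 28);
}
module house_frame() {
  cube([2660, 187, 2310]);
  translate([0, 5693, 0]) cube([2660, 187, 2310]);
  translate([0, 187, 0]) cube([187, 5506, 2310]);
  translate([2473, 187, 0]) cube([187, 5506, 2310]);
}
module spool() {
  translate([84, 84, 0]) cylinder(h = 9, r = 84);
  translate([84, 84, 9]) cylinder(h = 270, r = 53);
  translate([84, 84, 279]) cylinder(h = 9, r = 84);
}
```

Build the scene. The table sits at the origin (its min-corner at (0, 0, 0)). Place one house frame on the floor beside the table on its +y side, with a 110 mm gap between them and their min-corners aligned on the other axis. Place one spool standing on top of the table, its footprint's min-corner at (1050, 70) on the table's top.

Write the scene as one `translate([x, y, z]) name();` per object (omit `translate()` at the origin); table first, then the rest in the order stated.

table();
translate([0, 858, 0]) house_frame();
translate([1050, 70, 762]) spool();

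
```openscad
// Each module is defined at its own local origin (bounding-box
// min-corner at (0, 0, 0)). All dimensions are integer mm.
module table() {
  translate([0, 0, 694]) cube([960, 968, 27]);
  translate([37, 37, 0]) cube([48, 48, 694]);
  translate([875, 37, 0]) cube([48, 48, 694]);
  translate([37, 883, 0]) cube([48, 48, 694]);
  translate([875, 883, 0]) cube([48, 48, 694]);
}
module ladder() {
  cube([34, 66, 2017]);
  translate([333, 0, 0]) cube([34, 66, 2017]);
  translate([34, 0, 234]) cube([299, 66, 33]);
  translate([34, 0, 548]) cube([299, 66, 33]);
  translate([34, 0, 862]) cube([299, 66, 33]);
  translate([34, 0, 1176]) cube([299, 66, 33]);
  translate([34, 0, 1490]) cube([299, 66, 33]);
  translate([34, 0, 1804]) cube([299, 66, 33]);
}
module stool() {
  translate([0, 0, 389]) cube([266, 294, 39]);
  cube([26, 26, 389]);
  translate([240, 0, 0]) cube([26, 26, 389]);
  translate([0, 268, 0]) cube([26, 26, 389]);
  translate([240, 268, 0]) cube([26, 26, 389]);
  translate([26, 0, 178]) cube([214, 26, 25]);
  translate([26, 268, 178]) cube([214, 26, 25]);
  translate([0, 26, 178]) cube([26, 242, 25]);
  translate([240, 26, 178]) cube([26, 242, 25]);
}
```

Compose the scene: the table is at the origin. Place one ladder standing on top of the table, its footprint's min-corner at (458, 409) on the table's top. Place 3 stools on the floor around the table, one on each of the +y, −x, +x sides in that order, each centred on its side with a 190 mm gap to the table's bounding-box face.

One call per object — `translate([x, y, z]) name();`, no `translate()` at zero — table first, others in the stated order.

table();
translate([458, 409, 721]) ladder();
translate([347, 1158, 0]) stool();
translate([-456, 337, 0]) stool();
translate([1150, 337, 0]) stool();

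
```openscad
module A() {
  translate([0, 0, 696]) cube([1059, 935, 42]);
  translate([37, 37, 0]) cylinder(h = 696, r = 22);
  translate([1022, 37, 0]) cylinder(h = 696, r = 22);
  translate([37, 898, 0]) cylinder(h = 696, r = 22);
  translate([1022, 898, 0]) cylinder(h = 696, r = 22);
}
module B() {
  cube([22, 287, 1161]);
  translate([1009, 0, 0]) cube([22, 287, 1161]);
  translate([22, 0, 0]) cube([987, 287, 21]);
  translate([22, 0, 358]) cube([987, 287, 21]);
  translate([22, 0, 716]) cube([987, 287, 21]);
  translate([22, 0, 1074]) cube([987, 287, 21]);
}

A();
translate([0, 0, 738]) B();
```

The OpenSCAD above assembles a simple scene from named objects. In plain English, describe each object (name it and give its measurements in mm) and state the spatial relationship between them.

A is a rectangular dining table. The top is 1059×935×42 mm with its upper surface at z = 738 mm. It stands on four round legs of 44 mm diameter, each leg's bounding box inset 15 mm from the nearest pair of top edges, running from the floor to the underside of the top.

B is a bookshelf 1031 mm wide overall, 287 mm deep and 1161 mm tall. The two sides are 22 mm thick vertical panels. 4 horizontal shelves of 21 mm thickness span between the inner faces of the sides; the lowest shelf sits on the floor and shelves are stacked with a clear vertical gap of 337 mm between each pair.

The bookshelf is on top of the table.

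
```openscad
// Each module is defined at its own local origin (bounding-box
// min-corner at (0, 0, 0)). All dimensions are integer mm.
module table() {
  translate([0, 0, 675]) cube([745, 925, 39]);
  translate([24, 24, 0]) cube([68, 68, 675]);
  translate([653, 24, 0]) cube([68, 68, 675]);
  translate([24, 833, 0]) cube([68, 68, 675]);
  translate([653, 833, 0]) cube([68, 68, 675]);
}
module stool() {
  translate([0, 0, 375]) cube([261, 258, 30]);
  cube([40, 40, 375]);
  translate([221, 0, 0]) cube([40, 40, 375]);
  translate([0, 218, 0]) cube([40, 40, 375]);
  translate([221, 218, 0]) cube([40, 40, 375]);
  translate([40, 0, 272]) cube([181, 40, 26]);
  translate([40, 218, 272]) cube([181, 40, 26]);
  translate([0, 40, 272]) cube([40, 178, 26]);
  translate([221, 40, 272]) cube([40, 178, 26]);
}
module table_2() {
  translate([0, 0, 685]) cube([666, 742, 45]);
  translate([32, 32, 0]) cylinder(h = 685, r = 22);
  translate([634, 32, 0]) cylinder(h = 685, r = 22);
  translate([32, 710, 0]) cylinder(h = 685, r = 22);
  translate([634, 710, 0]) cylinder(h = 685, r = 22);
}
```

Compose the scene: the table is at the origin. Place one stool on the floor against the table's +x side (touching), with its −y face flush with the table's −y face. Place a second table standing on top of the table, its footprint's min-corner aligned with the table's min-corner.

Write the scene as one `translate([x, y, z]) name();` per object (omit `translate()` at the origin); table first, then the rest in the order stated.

table();
translate([745, 0, 0]) stool();
translate([0, 0, 714]) table_2();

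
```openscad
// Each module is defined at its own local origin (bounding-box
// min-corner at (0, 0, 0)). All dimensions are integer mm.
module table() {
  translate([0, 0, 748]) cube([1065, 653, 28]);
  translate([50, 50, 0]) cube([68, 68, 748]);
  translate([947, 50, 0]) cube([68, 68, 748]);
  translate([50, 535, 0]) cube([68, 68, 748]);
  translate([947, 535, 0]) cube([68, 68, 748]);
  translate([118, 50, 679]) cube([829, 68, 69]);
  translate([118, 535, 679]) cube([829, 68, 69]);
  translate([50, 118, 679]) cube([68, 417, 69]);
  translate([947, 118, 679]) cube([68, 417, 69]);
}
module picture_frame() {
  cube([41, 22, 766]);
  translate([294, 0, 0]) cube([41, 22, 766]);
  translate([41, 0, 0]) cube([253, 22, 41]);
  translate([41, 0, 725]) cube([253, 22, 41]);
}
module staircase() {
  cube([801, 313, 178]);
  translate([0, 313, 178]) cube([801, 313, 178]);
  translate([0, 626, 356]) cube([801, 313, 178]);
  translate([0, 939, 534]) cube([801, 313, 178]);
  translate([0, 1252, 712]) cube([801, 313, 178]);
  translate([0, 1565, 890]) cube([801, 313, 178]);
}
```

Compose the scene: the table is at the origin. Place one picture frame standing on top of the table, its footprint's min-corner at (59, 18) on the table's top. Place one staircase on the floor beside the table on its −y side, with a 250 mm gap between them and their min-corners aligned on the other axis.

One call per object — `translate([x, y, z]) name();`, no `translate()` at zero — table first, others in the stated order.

table();
translate([59, 18, 776]) picture_frame();
translate([0, -2128, 0]) staircase();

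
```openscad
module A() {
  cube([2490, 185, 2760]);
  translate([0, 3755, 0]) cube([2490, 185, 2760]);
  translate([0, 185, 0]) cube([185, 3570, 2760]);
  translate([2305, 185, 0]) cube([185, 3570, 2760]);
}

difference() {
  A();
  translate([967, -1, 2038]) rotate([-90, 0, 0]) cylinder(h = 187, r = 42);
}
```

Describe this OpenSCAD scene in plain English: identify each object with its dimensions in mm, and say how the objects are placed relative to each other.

A is a box-shaped house frame (walls only): outside footprint 2490×3940 mm, wall height 2760 mm, wall thickness 185 mm. The two y-facing walls run the full x-width; the two x-facing walls fit between the inner faces of the y-facing walls.

The house frame has a circular hole of radius 42 mm through its front wall, centred at (x = 967, z = 2038).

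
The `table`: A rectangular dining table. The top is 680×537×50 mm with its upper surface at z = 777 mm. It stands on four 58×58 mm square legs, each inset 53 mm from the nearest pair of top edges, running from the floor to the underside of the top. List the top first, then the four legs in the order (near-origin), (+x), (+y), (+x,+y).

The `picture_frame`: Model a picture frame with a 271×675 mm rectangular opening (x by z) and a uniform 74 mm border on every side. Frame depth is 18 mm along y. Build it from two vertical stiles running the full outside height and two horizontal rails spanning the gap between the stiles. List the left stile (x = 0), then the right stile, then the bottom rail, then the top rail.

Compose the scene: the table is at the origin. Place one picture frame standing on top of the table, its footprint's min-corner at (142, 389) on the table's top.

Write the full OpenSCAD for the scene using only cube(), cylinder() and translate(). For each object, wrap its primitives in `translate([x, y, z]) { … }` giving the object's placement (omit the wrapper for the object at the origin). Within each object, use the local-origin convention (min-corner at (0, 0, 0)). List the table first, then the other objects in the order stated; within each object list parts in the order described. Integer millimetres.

translate([0, 0, 727]) cube([680, 537, 50]);
translate([53, 53, 0]) cube([58, 58, 727]);
translate([569, 53, 0]) cube([58, 58, 727]);
translate([53, 426, 0]) cube([58, 58, 727]);
translate([569, 426, 0]) cube([58, 58, 727]);
translate([142, 389, 777]) {
  cube([74, 18, 823]);
  translate([345, 0, 0]) cube([74, 18, 823]);
  translate([74, 0, 0]) cube([271, 18, 74]);
  translate([74, 0, 749]) cube([271, 18, 74]);
}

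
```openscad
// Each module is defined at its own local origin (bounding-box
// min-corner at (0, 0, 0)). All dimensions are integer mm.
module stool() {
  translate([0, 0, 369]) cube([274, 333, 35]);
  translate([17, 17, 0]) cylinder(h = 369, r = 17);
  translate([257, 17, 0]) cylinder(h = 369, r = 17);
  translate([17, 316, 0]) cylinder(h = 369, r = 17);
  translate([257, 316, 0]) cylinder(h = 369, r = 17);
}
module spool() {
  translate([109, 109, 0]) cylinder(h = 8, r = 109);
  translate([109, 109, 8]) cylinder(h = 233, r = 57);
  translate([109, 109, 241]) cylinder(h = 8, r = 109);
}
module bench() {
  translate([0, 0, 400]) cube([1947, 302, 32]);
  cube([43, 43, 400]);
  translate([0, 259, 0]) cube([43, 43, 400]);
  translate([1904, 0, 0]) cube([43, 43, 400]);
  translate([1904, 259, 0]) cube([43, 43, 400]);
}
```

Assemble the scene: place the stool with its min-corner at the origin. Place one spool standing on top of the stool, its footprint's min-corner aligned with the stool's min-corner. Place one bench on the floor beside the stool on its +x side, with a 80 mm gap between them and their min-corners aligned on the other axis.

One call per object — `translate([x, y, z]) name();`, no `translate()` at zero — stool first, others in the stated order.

stool();
translate([0, 0, 404]) spool();
translate([354, 0, 0]) bench();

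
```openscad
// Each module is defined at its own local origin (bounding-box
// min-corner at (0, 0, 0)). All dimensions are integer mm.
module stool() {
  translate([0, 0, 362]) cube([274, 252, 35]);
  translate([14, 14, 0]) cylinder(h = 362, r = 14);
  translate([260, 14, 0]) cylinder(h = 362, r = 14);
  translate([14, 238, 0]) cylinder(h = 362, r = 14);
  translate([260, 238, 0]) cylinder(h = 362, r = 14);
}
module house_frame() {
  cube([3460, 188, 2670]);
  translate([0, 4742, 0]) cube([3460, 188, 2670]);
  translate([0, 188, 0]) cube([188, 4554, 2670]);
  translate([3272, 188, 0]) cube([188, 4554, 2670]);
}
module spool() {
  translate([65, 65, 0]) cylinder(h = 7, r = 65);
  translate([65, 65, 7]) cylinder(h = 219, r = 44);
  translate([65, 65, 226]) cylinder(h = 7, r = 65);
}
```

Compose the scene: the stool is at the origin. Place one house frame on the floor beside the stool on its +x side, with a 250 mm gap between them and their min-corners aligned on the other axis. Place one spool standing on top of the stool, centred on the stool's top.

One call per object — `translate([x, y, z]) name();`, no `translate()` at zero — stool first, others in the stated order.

stool();
translate([524, 0, 0]) house_frame();
translate([72, 61, 397]) spool();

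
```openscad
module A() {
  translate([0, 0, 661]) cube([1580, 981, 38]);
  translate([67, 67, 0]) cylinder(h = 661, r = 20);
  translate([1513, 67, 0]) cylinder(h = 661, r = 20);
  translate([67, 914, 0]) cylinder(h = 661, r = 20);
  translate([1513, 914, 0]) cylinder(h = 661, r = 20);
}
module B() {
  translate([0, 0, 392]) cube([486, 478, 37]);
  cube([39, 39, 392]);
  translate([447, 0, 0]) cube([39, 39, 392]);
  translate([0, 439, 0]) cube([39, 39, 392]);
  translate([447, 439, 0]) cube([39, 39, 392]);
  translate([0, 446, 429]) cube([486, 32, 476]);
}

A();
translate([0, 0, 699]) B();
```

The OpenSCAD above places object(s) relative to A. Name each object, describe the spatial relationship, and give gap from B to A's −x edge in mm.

A is a table. B is a chair. The chair is on top of the table. The gap from the chair to the table's −x edge is 0 mm.

The chair's min-x is at 0; the table's min-x is 0; gap = 0 mm.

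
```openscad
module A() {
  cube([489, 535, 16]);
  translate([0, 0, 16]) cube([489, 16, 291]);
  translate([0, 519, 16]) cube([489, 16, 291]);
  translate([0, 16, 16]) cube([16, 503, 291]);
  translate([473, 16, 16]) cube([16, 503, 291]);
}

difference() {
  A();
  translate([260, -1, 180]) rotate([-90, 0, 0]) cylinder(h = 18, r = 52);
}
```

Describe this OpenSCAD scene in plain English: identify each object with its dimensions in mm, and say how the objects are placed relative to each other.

A is an open storage box with external size 489×535×307 mm and wall thickness 16 mm (the base is also 16 mm thick). The base covers the whole footprint; the four walls stand on the base, with the y-facing walls full-width and the x-facing walls fitting between their inner faces.

The open box has a circular hole of radius 52 mm through its front wall, centred at (x = 260, z = 180).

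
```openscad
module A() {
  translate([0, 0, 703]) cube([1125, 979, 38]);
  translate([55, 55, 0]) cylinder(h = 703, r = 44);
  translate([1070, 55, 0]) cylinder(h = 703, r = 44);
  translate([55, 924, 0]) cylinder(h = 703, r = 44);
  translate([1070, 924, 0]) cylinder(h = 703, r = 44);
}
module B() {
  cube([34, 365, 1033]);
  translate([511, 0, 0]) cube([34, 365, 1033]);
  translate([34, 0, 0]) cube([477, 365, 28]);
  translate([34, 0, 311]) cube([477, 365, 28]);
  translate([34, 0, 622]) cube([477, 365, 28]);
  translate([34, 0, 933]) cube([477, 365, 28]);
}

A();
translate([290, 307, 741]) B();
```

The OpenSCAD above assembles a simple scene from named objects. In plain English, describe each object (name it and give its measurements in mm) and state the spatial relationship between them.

A is a table with a 1125×979 mm rectangular top, 38 mm thick, top surface at z = 741 mm, supported by four round legs of 88 mm diameter, each leg's bounding box inset 11 mm from the nearest pair of top edges, running from the floor.

B is a bookshelf 545 mm wide overall, 365 mm deep and 1033 mm tall. The two sides are 34 mm thick vertical panels. 4 horizontal shelves of 28 mm thickness span between the inner faces of the sides; the lowest shelf sits on the floor and shelves are stacked with a clear vertical gap of 283 mm between each pair.

The bookshelf is on top of the table, centred.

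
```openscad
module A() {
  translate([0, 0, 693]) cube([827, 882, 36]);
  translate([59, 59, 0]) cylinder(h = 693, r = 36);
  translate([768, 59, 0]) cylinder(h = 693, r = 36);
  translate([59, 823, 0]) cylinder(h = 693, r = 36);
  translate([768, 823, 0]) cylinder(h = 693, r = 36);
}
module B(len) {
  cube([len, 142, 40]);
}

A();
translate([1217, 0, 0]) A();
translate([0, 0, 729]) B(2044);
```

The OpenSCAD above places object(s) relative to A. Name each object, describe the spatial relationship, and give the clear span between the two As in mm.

A is a table. B is a beam. A beam spans the tops of two tables. The clear span between the two tables is 390 mm.

Second table starts at x = 1217; first ends at x = 827; clear span = 1217 − 827 = 390 mm.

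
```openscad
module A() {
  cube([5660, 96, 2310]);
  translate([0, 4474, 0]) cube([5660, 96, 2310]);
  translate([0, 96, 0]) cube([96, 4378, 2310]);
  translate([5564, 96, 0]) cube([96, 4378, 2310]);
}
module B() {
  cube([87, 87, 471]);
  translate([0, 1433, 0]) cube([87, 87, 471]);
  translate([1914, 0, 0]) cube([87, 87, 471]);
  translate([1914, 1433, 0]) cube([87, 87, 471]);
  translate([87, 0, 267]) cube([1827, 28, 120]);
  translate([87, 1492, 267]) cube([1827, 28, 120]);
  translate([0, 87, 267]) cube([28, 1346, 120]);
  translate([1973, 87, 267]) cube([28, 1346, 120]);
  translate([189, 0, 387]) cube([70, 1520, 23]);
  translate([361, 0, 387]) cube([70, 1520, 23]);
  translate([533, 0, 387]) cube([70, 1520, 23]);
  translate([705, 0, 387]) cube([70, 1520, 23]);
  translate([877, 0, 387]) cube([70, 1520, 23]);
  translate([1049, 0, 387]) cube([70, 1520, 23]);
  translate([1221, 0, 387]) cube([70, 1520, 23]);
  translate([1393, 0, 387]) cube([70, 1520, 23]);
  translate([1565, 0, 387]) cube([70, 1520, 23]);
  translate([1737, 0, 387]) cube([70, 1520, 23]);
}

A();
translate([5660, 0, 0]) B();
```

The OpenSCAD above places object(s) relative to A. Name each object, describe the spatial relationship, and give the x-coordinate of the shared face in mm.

The house frame's +x face and the bed frame's −x face are both at x = 5660 mm.

A is a house frame. B is a bed frame. The bed frame is against the house frame's +x side, with their −y faces flush. The x-coordinate of the shared face is 5660 mm.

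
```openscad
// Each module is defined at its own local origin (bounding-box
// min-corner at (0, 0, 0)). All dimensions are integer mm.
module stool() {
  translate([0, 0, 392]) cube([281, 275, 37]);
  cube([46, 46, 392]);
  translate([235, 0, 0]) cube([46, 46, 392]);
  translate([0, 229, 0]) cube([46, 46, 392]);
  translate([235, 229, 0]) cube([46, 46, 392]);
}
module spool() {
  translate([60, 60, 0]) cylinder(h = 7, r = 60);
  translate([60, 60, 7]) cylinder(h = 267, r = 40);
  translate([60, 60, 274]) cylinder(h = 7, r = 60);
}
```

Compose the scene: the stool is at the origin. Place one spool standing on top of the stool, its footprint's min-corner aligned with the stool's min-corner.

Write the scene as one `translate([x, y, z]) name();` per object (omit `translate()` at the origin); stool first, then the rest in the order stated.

stool();
translate([0, 0, 429]) spool();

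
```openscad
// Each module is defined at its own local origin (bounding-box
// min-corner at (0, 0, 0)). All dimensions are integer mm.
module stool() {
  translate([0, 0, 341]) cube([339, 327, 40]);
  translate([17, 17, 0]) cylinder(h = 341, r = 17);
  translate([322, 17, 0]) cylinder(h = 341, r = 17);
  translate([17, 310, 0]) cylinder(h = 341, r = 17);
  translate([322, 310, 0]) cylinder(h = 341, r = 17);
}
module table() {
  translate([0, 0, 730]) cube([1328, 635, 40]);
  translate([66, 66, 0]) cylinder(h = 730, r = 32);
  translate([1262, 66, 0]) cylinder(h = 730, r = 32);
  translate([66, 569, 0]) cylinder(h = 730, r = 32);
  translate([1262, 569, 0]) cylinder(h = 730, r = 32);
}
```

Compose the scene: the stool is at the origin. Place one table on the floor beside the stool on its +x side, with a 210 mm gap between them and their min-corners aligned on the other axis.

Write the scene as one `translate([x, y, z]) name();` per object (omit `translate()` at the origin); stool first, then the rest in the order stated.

stool();
translate([549, 0, 0]) table();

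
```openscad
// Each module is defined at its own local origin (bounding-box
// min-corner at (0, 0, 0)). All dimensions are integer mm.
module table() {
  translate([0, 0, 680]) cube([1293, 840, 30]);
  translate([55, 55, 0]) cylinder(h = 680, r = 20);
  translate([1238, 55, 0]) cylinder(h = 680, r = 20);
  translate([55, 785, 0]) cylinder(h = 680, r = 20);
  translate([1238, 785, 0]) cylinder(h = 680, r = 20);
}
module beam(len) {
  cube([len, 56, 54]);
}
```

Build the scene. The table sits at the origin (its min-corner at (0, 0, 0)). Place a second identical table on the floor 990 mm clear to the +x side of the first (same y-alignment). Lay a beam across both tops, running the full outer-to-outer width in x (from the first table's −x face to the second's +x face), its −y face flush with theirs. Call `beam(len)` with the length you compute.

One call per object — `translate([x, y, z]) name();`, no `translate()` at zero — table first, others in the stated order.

table();
translate([2283, 0, 0]) table();
translate([0, 0, 710]) beam(3576);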